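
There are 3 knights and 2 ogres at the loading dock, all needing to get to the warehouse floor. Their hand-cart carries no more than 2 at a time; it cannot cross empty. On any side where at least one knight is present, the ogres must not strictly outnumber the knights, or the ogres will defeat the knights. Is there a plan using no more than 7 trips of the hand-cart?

Yes — this plan uses 7 crossings (≤ 7):
1. 2 ogres → the warehouse floor.  (the loading dock: 3K 0O; the warehouse floor: 0K 2O)
2. 1 ogre ← the loading dock.  (the loading dock: 3K 1O; the warehouse floor: 0K 1O)
3. 2 knights → the warehouse floor.  (the loading dock: 1K 1O; the warehouse floor: 2K 1O)
4. 1 knight ← the loading dock.  (the loading dock: 2K 1O; the warehouse floor: 1K 1O)
5. 1 knight and 1 ogre → the warehouse floor.  (the loading dock: 1K 0O; the warehouse floor: 2K 2O)
6. 1 ogre ← the loading dock.  (the loading dock: 1K 1O; the warehouse floor: 2K 1O)
7. 1 knight and 1 ogre → the warehouse floor.  (the loading dock: 0K 0O; the warehouse floor: 3K 2O)

Yes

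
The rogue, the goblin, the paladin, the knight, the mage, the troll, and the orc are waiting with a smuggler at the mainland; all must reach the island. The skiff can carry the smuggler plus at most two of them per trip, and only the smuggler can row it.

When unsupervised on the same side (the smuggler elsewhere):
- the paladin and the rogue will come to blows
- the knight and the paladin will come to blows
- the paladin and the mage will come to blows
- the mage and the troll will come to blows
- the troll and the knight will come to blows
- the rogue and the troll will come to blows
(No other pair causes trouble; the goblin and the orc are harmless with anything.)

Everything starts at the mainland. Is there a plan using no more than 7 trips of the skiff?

No

Counting alone: the smuggler can take at most 2 across per trip to the island, so moving all 7 needs at least 4 loaded trips out, with a return between consecutive ones — at least 7 crossings.
The safety rule pushes this higher. Following every safe sequence of crossings, the most of the 7 that can be at the island as the skiff arrives there on crossing 7 is 6 — never all 7.
So the move cannot be finished within 7 crossings. (The shortest complete plan takes 9:)
1. Smuggler goes to the island with the paladin and the troll.
2. Smuggler goes back to the mainland alone.
3. Smuggler goes to the island with the rogue.
4. Smuggler goes back to the mainland with the paladin and the troll.
5. Smuggler goes to the island with the knight and the mage.
6. Smuggler goes back to the mainland alone.
7. Smuggler goes to the island with the goblin and the orc.
8. Smuggler goes back to the mainland alone.
9. Smuggler goes to the island with the paladin and the troll.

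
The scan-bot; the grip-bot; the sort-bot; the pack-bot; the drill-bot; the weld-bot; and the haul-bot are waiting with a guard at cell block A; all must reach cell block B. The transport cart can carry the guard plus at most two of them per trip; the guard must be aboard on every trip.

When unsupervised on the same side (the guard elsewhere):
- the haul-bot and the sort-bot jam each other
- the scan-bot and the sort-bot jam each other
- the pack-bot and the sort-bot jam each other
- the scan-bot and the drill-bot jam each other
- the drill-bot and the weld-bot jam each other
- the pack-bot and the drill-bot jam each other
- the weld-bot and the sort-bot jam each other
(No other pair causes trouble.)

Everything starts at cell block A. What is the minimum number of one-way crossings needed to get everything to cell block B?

9

Counting alone: the guard can take at most 2 across per trip to cell block B, so moving all 7 needs at least 4 loaded trips out, with a return between consecutive ones — at least 7 crossings.
The safety rule pushes this higher. Following every safe sequence of crossings, the most of the 7 that can be at cell block B as the transport cart arrives there on crossing 7 is 6 — never all 7.
So no plan with fewer than 9 crossings exists, and this one achieves 9:
1. Guard goes to cell block B with the drill-bot and the sort-bot.  [cell block A: the grip-bot, the haul-bot, the pack-bot, the scan-bot, the weld-bot | cell block B: the drill-bot, the sort-bot]
2. Guard goes back to cell block A alone.  [cell block A: the grip-bot, the haul-bot, the pack-bot, the scan-bot, the weld-bot | cell block B: the drill-bot, the sort-bot]
3. Guard goes to cell block B with the grip-bot.  [cell block A: the haul-bot, the pack-bot, the scan-bot, the weld-bot | cell block B: the drill-bot, the grip-bot, the sort-bot]
4. Guard goes back to cell block A alone.  [cell block A: the haul-bot, the pack-bot, the scan-bot, the weld-bot | cell block B: the drill-bot, the grip-bot, the sort-bot]
5. Guard goes to cell block B with the pack-bot and the scan-bot.  [cell block A: the haul-bot, the weld-bot | cell block B: the drill-bot, the grip-bot, the pack-bot, the scan-bot, the sort-bot]
6. Guard goes back to cell block A with the drill-bot and the sort-bot.  [cell block A: the drill-bot, the haul-bot, the sort-bot, the weld-bot | cell block B: the grip-bot, the pack-bot, the scan-bot]
7. Guard goes to cell block B with the haul-bot and the weld-bot.  [cell block A: the drill-bot, the sort-bot | cell block B: the grip-bot, the haul-bot, the pack-bot, the scan-bot, the weld-bot]
8. Guard goes back to cell block A alone.  [cell block A: the drill-bot, the sort-bot | cell block B: the grip-bot, the haul-bot, the pack-bot, the scan-bot, the weld-bot]
9. Guard goes to cell block B with the drill-bot and the sort-bot.  [cell block A: — | cell block B: the drill-bot, the grip-bot, the haul-bot, the pack-bot, the scan-bot, the sort-bot, the weld-bot]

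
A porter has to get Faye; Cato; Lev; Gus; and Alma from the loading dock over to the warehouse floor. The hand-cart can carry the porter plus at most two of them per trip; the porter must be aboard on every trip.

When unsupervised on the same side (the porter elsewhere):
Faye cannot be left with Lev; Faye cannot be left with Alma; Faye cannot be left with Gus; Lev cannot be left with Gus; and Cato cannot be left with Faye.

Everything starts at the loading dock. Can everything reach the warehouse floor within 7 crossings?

Yes

Yes — this plan uses 7 crossings (≤ 7):
1. Porter goes to the warehouse floor with Faye and Lev.  [the loading dock: Alma, Cato, Gus | the warehouse floor: Faye, Lev]
2. Porter goes back to the loading dock with Faye.  [the loading dock: Alma, Cato, Faye, Gus | the warehouse floor: Lev]
3. Porter goes to the warehouse floor with Cato and Faye.  [the loading dock: Alma, Gus | the warehouse floor: Cato, Faye, Lev]
4. Porter goes back to the loading dock with Faye.  [the loading dock: Alma, Faye, Gus | the warehouse floor: Cato, Lev]
5. Porter goes to the warehouse floor with Alma and Faye.  [the loading dock: Gus | the warehouse floor: Alma, Cato, Faye, Lev]
6. Porter goes back to the loading dock with Faye.  [the loading dock: Faye, Gus | the warehouse floor: Alma, Cato, Lev]
7. Porter goes to the warehouse floor with Faye and Gus.  [the loading dock: — | the warehouse floor: Alma, Cato, Faye, Gus, Lev]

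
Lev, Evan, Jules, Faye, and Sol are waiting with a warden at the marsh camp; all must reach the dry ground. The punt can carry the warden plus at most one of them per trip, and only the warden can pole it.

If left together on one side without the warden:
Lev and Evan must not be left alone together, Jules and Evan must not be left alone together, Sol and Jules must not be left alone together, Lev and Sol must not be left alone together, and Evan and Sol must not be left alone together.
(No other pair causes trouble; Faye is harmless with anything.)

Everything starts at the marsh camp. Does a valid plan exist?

Whatever the first load, the items left behind include a forbidden pair without the warden. No opening move is safe, so no plan exists.

No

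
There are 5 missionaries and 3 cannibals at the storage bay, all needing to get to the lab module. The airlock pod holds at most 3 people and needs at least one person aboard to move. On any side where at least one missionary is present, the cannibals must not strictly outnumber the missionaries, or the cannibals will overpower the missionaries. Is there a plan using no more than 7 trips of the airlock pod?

Yes

Yes — this plan uses 7 crossings (≤ 7):
1. 2 cannibals → the lab module.  (the storage bay: 5M 1C; the lab module: 0M 2C)
2. 1 cannibal ← the storage bay.  (the storage bay: 5M 2C; the lab module: 0M 1C)
3. 2 missionaries and 1 cannibal → the lab module.  (the storage bay: 3M 1C; the lab module: 2M 2C)
4. 1 cannibal ← the storage bay.  (the storage bay: 3M 2C; the lab module: 2M 1C)
5. 1 missionary and 2 cannibals → the lab module.  (the storage bay: 2M 0C; the lab module: 3M 3C)
6. 1 cannibal ← the storage bay.  (the storage bay: 2M 1C; the lab module: 3M 2C)
7. 2 missionaries and 1 cannibal → the lab module.  (the storage bay: 0M 0C; the lab module: 5M 3C)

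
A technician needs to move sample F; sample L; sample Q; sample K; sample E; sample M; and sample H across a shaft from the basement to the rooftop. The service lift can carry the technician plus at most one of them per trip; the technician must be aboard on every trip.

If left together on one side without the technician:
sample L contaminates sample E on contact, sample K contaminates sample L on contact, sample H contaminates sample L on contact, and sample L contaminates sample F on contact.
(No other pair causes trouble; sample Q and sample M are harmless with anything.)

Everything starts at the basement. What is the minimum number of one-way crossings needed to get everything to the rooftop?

impossible

Following every safe sequence of crossings from the start, the most of the 7 that can be at the rooftop as the service lift arrives there on crossings 1, 3, 5, 7 is 1, 2, 3, 4 respectively; the best ever achieved is 4 of 7.
From crossing 9 on, no configuration arises that was not already reachable earlier: only 44 distinct safe configurations (who is on which side, and where the service lift is) can ever be reached, none of them has everyone across, and every continuation just revisits them. So no valid plan exists.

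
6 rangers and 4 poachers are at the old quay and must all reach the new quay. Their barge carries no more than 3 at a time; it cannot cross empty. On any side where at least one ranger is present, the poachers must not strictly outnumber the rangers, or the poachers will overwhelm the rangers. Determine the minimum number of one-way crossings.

Counting alone: each trip to the new quay takes at most 3 across and each return brings at least 1 back, so after t trips out (and t−1 returns) at most 3t − (t−1) of the 10 are across; that first reaches 10 at t = 5, so at least 9 crossings are needed.
The plan below uses exactly 9 crossings, so it is optimal:
1. 2 poachers → the new quay.  (the old quay: 6R 2P; the new quay: 0R 2P)
2. 1 poacher ← the old quay.  (the old quay: 6R 3P; the new quay: 0R 1P)
3. 3 poachers → the new quay.  (the old quay: 6R 0P; the new quay: 0R 4P)
4. 1 poacher ← the old quay.  (the old quay: 6R 1P; the new quay: 0R 3P)
5. 3 rangers → the new quay.  (the old quay: 3R 1P; the new quay: 3R 3P)
6. 1 poacher ← the old quay.  (the old quay: 3R 2P; the new quay: 3R 2P)
7. 1 ranger and 2 poachers → the new quay.  (the old quay: 2R 0P; the new quay: 4R 4P)
8. 1 poacher ← the old quay.  (the old quay: 2R 1P; the new quay: 4R 3P)
9. 2 rangers and 1 poacher → the new quay.  (the old quay: 0R 0P; the new quay: 6R 4P)

9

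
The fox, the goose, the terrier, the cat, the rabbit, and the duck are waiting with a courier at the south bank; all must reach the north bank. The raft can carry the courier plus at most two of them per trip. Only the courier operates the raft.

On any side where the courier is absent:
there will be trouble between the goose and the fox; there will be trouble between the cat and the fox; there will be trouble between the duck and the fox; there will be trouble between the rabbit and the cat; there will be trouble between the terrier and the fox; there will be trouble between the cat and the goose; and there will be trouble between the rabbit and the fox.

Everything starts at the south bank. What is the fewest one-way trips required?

Counting alone: the courier can take at most 2 across per trip to the north bank, so moving all 6 needs at least 3 loaded trips out, with a return between consecutive ones — at least 5 crossings.
The safety rule pushes this higher. Following every safe sequence of crossings, the most of the 6 that can be at the north bank as the raft arrives there on crossings 5, 7 is 4, 5 respectively — never all 6.
So no plan with fewer than 9 crossings exists, and this one achieves 9:
1. Courier goes to the north bank with the cat and the fox.
2. Courier goes back to the south bank with the fox.
3. Courier goes to the north bank with the fox and the terrier.
4. Courier goes back to the south bank with the fox.
5. Courier goes to the north bank with the duck and the fox.
6. Courier goes back to the south bank with the fox.
7. Courier goes to the north bank with the goose and the rabbit.
8. Courier goes back to the south bank with the cat.
9. Courier goes to the north bank with the cat and the fox.

9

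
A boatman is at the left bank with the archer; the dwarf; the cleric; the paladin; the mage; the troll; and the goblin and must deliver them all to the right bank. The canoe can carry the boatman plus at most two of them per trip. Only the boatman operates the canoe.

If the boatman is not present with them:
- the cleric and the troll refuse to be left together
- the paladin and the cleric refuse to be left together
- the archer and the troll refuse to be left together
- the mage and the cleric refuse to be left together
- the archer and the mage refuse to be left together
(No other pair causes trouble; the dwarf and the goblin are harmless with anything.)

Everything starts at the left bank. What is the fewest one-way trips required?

9

Counting alone: the boatman can take at most 2 across per trip to the right bank, so moving all 7 needs at least 4 loaded trips out, with a return between consecutive ones — at least 7 crossings.
The safety rule pushes this higher. Following every safe sequence of crossings, the most of the 7 that can be at the right bank as the canoe arrives there on crossing 7 is 6 — never all 7.
So no plan with fewer than 9 crossings exists, and this one achieves 9:
1. Boatman goes to the right bank with the archer and the cleric.
2. Boatman goes back to the left bank alone.
3. Boatman goes to the right bank with the dwarf.
4. Boatman goes back to the left bank alone.
5. Boatman goes to the right bank with the mage and the paladin.
6. Boatman goes back to the left bank with the archer and the cleric.
7. Boatman goes to the right bank with the goblin and the troll.
8. Boatman goes back to the left bank alone.
9. Boatman goes to the right bank with the archer and the cleric.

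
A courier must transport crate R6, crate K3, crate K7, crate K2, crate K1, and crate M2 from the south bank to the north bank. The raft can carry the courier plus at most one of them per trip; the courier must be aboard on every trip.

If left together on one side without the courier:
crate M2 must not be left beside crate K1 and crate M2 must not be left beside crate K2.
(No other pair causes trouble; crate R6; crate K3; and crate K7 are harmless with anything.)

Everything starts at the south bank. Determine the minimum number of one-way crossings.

Counting alone: the courier can take at most 1 across per trip to the north bank, so moving all 6 needs at least 6 loaded trips out, with a return between consecutive ones — at least 11 crossings.
The safety rule pushes this higher. Following every safe sequence of crossings, the most of the 6 that can be at the north bank as the raft arrives there on crossing 11 is 5 — never all 6.
So no plan with fewer than 13 crossings exists, and this one achieves 13:
1. Courier goes to the north bank with crate M2.  [the south bank: crate K1, crate K2, crate K3, crate K7, crate R6 | the north bank: crate M2]
2. Courier goes back to the south bank alone.  [the south bank: crate K1, crate K2, crate K3, crate K7, crate R6 | the north bank: crate M2]
3. Courier goes to the north bank with crate R6.  [the south bank: crate K1, crate K2, crate K3, crate K7 | the north bank: crate M2, crate R6]
4. Courier goes back to the south bank alone.  [the south bank: crate K1, crate K2, crate K3, crate K7 | the north bank: crate M2, crate R6]
5. Courier goes to the north bank with crate K3.  [the south bank: crate K1, crate K2, crate K7 | the north bank: crate K3, crate M2, crate R6]
6. Courier goes back to the south bank alone.  [the south bank: crate K1, crate K2, crate K7 | the north bank: crate K3, crate M2, crate R6]
7. Courier goes to the north bank with crate K7.  [the south bank: crate K1, crate K2 | the north bank: crate K3, crate K7, crate M2, crate R6]
8. Courier goes back to the south bank alone.  [the south bank: crate K1, crate K2 | the north bank: crate K3, crate K7, crate M2, crate R6]
9. Courier goes to the north bank with crate K2.  [the south bank: crate K1 | the north bank: crate K2, crate K3, crate K7, crate M2, crate R6]
10. Courier goes back to the south bank with crate M2.  [the south bank: crate K1, crate M2 | the north bank: crate K2, crate K3, crate K7, crate R6]
11. Courier goes to the north bank with crate K1.  [the south bank: crate M2 | the north bank: crate K1, crate K2, crate K3, crate K7, crate R6]
12. Courier goes back to the south bank alone.  [the south bank: crate M2 | the north bank: crate K1, crate K2, crate K3, crate K7, crate R6]
13. Courier goes to the north bank with crate M2.  [the south bank: — | the north bank: crate K1, crate K2, crate K3, crate K7, crate M2, crate R6]

13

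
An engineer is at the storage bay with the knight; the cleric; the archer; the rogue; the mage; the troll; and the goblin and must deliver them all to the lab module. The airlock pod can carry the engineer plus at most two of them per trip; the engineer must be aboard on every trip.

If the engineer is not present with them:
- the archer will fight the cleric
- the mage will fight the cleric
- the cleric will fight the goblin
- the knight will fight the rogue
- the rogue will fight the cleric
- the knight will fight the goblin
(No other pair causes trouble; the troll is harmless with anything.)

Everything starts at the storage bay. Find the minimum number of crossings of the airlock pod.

9

Counting alone: the engineer can take at most 2 across per trip to the lab module, so moving all 7 needs at least 4 loaded trips out, with a return between consecutive ones — at least 7 crossings.
The safety rule pushes this higher. Following every safe sequence of crossings, the most of the 7 that can be at the lab module as the airlock pod arrives there on crossing 7 is 6 — never all 7.
So no plan with fewer than 9 crossings exists, and this one achieves 9:
1. Engineer goes to the lab module with the cleric and the knight.  [the storage bay: the archer, the goblin, the mage, the rogue, the troll | the lab module: the cleric, the knight]
2. Engineer goes back to the storage bay alone.  [the storage bay: the archer, the goblin, the mage, the rogue, the troll | the lab module: the cleric, the knight]
3. Engineer goes to the lab module with the troll.  [the storage bay: the archer, the goblin, the mage, the rogue | the lab module: the cleric, the knight, the troll]
4. Engineer goes back to the storage bay alone.  [the storage bay: the archer, the goblin, the mage, the rogue | the lab module: the cleric, the knight, the troll]
5. Engineer goes to the lab module with the archer and the rogue.  [the storage bay: the goblin, the mage | the lab module: the archer, the cleric, the knight, the rogue, the troll]
6. Engineer goes back to the storage bay with the cleric and the knight.  [the storage bay: the cleric, the goblin, the knight, the mage | the lab module: the archer, the rogue, the troll]
7. Engineer goes to the lab module with the goblin and the mage.  [the storage bay: the cleric, the knight | the lab module: the archer, the goblin, the mage, the rogue, the troll]
8. Engineer goes back to the storage bay alone.  [the storage bay: the cleric, the knight | the lab module: the archer, the goblin, the mage, the rogue, the troll]
9. Engineer goes to the lab module with the cleric and the knight.  [the storage bay: — | the lab module: the archer, the cleric, the goblin, the knight, the mage, the rogue, the troll]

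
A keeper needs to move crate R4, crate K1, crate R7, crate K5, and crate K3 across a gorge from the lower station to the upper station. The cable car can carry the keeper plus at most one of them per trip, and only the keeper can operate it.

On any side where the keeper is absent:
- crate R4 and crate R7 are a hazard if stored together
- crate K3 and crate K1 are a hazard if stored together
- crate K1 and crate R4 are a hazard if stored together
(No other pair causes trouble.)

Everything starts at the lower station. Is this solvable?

Whatever the first load, the items left behind include a forbidden pair without the keeper. No opening move is safe, so no plan exists.

No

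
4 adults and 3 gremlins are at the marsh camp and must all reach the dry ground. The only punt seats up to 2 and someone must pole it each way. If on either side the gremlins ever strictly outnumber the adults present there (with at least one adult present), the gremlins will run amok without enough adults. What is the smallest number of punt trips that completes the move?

11

Counting alone: each trip to the dry ground takes at most 2 across and each return brings at least 1 back, so after t trips out (and t−1 returns) at most 2t − (t−1) of the 7 are across; that first reaches 7 at t = 6, so at least 11 crossings are needed.
The plan below uses exactly 11 crossings, so it is optimal:
1. 2 gremlins → the dry ground.  (the marsh camp: 4A 1G; the dry ground: 0A 2G)
2. 1 gremlin ← the marsh camp.  (the marsh camp: 4A 2G; the dry ground: 0A 1G)
3. 2 gremlins → the dry ground.  (the marsh camp: 4A 0G; the dry ground: 0A 3G)
4. 1 gremlin ← the marsh camp.  (the marsh camp: 4A 1G; the dry ground: 0A 2G)
5. 2 adults → the dry ground.  (the marsh camp: 2A 1G; the dry ground: 2A 2G)
6. 1 gremlin ← the marsh camp.  (the marsh camp: 2A 2G; the dry ground: 2A 1G)
7. 1 adult and 1 gremlin → the dry ground.  (the marsh camp: 1A 1G; the dry ground: 3A 2G)
8. 1 adult ← the marsh camp.  (the marsh camp: 2A 1G; the dry ground: 2A 2G)
9. 1 adult and 1 gremlin → the dry ground.  (the marsh camp: 1A 0G; the dry ground: 3A 3G)
10. 1 gremlin ← the marsh camp.  (the marsh camp: 1A 1G; the dry ground: 3A 2G)
11. 1 adult and 1 gremlin → the dry ground.  (the marsh camp: 0A 0G; the dry ground: 4A 3G)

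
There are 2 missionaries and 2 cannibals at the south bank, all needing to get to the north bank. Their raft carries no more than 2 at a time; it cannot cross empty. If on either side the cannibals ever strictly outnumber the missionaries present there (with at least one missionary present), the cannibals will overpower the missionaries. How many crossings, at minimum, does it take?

5

Counting alone: each trip to the north bank takes at most 2 across and each return brings at least 1 back, so after t trips out (and t−1 returns) at most 2t − (t−1) of the 4 are across; that first reaches 4 at t = 3, so at least 5 crossings are needed.
The plan below uses exactly 5 crossings, so it is optimal:
1. 2 cannibals → the north bank.  (the south bank: 2M 0C; the north bank: 0M 2C)
2. 1 cannibal ← the south bank.  (the south bank: 2M 1C; the north bank: 0M 1C)
3. 2 missionaries → the north bank.  (the south bank: 0M 1C; the north bank: 2M 1C)
4. 1 cannibal ← the south bank.  (the south bank: 0M 2C; the north bank: 2M 0C)
5. 2 cannibals → the north bank.  (the south bank: 0M 0C; the north bank: 2M 2C)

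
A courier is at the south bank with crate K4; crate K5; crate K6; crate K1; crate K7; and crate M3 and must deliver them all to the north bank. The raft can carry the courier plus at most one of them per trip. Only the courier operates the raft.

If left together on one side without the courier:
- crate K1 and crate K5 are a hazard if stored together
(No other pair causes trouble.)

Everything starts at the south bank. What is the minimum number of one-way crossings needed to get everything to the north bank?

11

Counting alone: the courier can take at most 1 across per trip to the north bank, so moving all 6 needs at least 6 loaded trips out, with a return between consecutive ones — at least 11 crossings.
The plan below uses exactly 11 crossings, so it is optimal:
1. Courier goes to the north bank with crate K5.  [the south bank: crate K1, crate K4, crate K6, crate K7, crate M3 | the north bank: crate K5]
2. Courier goes back to the south bank alone.  [the south bank: crate K1, crate K4, crate K6, crate K7, crate M3 | the north bank: crate K5]
3. Courier goes to the north bank with crate K4.  [the south bank: crate K1, crate K6, crate K7, crate M3 | the north bank: crate K4, crate K5]
4. Courier goes back to the south bank alone.  [the south bank: crate K1, crate K6, crate K7, crate M3 | the north bank: crate K4, crate K5]
5. Courier goes to the north bank with crate K6.  [the south bank: crate K1, crate K7, crate M3 | the north bank: crate K4, crate K5, crate K6]
6. Courier goes back to the south bank alone.  [the south bank: crate K1, crate K7, crate M3 | the north bank: crate K4, crate K5, crate K6]
7. Courier goes to the north bank with crate K7.  [the south bank: crate K1, crate M3 | the north bank: crate K4, crate K5, crate K6, crate K7]
8. Courier goes back to the south bank alone.  [the south bank: crate K1, crate M3 | the north bank: crate K4, crate K5, crate K6, crate K7]
9. Courier goes to the north bank with crate M3.  [the south bank: crate K1 | the north bank: crate K4, crate K5, crate K6, crate K7, crate M3]
10. Courier goes back to the south bank alone.  [the south bank: crate K1 | the north bank: crate K4, crate K5, crate K6, crate K7, crate M3]
11. Courier goes to the north bank with crate K1.  [the south bank: — | the north bank: crate K1, crate K4, crate K5, crate K6, crate K7, crate M3]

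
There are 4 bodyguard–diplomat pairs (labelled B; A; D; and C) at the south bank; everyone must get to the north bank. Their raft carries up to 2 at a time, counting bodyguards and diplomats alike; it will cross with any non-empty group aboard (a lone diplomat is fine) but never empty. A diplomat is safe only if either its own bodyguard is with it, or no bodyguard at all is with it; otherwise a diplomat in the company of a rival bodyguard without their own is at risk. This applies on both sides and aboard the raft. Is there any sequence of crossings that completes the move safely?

No

Following every safe sequence of crossings from the start, the most of the 8 that can be at the north bank as the raft arrives there on crossings 1, 3, 5 is 2, 3, 4 respectively; the best ever achieved is 4 of 8.
From crossing 7 on, no configuration arises that was not already reachable earlier: only 44 distinct safe configurations (who is on which side, and where the raft is) can ever be reached, none of them has everyone across, and every continuation just revisits them. So no valid plan exists.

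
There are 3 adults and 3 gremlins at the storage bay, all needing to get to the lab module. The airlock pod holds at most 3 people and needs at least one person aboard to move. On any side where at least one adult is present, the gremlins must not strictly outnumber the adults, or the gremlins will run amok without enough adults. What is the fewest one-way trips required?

Counting alone: each trip to the lab module takes at most 3 across and each return brings at least 1 back, so after t trips out (and t−1 returns) at most 3t − (t−1) of the 6 are across; that first reaches 6 at t = 3, so at least 5 crossings are needed.
The plan below uses exactly 5 crossings, so it is optimal:
1. 2 gremlins → the lab module.  (the storage bay: 3A 1G; the lab module: 0A 2G)
2. 1 gremlin ← the storage bay.  (the storage bay: 3A 2G; the lab module: 0A 1G)
3. 3 adults → the lab module.  (the storage bay: 0A 2G; the lab module: 3A 1G)
4. 1 gremlin ← the storage bay.  (the storage bay: 0A 3G; the lab module: 3A 0G)
5. 3 gremlins → the lab module.  (the storage bay: 0A 0G; the lab module: 3A 3G)

5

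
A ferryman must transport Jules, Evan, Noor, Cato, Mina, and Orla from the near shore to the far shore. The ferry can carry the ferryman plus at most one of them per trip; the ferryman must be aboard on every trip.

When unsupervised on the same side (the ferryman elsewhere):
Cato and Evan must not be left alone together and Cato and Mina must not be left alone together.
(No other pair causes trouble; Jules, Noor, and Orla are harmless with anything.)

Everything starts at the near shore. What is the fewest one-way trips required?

Counting alone: the ferryman can take at most 1 across per trip to the far shore, so moving all 6 needs at least 6 loaded trips out, with a return between consecutive ones — at least 11 crossings.
The safety rule pushes this higher. Following every safe sequence of crossings, the most of the 6 that can be at the far shore as the ferry arrives there on crossing 11 is 5 — never all 6.
So no plan with fewer than 13 crossings exists, and this one achieves 13:
1. Ferryman goes to the far shore with Cato.  [the near shore: Evan, Jules, Mina, Noor, Orla | the far shore: Cato]
2. Ferryman goes back to the near shore alone.  [the near shore: Evan, Jules, Mina, Noor, Orla | the far shore: Cato]
3. Ferryman goes to the far shore with Jules.  [the near shore: Evan, Mina, Noor, Orla | the far shore: Cato, Jules]
4. Ferryman goes back to the near shore alone.  [the near shore: Evan, Mina, Noor, Orla | the far shore: Cato, Jules]
5. Ferryman goes to the far shore with Evan.  [the near shore: Mina, Noor, Orla | the far shore: Cato, Evan, Jules]
6. Ferryman goes back to the near shore with Cato.  [the near shore: Cato, Mina, Noor, Orla | the far shore: Evan, Jules]
7. Ferryman goes to the far shore with Mina.  [the near shore: Cato, Noor, Orla | the far shore: Evan, Jules, Mina]
8. Ferryman goes back to the near shore alone.  [the near shore: Cato, Noor, Orla | the far shore: Evan, Jules, Mina]
9. Ferryman goes to the far shore with Noor.  [the near shore: Cato, Orla | the far shore: Evan, Jules, Mina, Noor]
10. Ferryman goes back to the near shore alone.  [the near shore: Cato, Orla | the far shore: Evan, Jules, Mina, Noor]
11. Ferryman goes to the far shore with Orla.  [the near shore: Cato | the far shore: Evan, Jules, Mina, Noor, Orla]
12. Ferryman goes back to the near shore alone.  [the near shore: Cato | the far shore: Evan, Jules, Mina, Noor, Orla]
13. Ferryman goes to the far shore with Cato.  [the near shore: — | the far shore: Cato, Evan, Jules, Mina, Noor, Orla]

13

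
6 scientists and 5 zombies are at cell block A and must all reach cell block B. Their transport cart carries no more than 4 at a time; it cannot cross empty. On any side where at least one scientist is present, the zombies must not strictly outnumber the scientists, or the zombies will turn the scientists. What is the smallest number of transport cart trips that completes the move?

Counting alone: each trip to cell block B takes at most 4 across and each return brings at least 1 back, so after t trips out (and t−1 returns) at most 4t − (t−1) of the 11 are across; that first reaches 11 at t = 4, so at least 7 crossings are needed.
The plan below uses exactly 7 crossings, so it is optimal:
1. 2 zombies → cell block B.  (cell block A: 6S 3Z; cell block B: 0S 2Z)
2. 1 zombie ← cell block A.  (cell block A: 6S 4Z; cell block B: 0S 1Z)
3. 4 zombies → cell block B.  (cell block A: 6S 0Z; cell block B: 0S 5Z)
4. 1 zombie ← cell block A.  (cell block A: 6S 1Z; cell block B: 0S 4Z)
5. 4 scientists → cell block B.  (cell block A: 2S 1Z; cell block B: 4S 4Z)
6. 1 zombie ← cell block A.  (cell block A: 2S 2Z; cell block B: 4S 3Z)
7. 2 scientists and 2 zombies → cell block B.  (cell block A: 0S 0Z; cell block B: 6S 5Z)

7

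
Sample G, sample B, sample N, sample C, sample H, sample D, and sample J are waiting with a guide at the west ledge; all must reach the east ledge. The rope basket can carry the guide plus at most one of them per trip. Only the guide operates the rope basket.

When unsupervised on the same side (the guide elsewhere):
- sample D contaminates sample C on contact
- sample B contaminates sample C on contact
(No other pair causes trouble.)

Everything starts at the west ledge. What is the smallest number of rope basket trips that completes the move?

Counting alone: the guide can take at most 1 across per trip to the east ledge, so moving all 7 needs at least 7 loaded trips out, with a return between consecutive ones — at least 13 crossings.
The safety rule pushes this higher. Following every safe sequence of crossings, the most of the 7 that can be at the east ledge as the rope basket arrives there on crossing 13 is 6 — never all 7.
So no plan with fewer than 15 crossings exists, and this one achieves 15:
1. Guide goes to the east ledge with sample C.  [the west ledge: sample B, sample D, sample G, sample H, sample J, sample N | the east ledge: sample C]
2. Guide goes back to the west ledge alone.  [the west ledge: sample B, sample D, sample G, sample H, sample J, sample N | the east ledge: sample C]
3. Guide goes to the east ledge with sample G.  [the west ledge: sample B, sample D, sample H, sample J, sample N | the east ledge: sample C, sample G]
4. Guide goes back to the west ledge alone.  [the west ledge: sample B, sample D, sample H, sample J, sample N | the east ledge: sample C, sample G]
5. Guide goes to the east ledge with sample B.  [the west ledge: sample D, sample H, sample J, sample N | the east ledge: sample B, sample C, sample G]
6. Guide goes back to the west ledge with sample C.  [the west ledge: sample C, sample D, sample H, sample J, sample N | the east ledge: sample B, sample G]
7. Guide goes to the east ledge with sample D.  [the west ledge: sample C, sample H, sample J, sample N | the east ledge: sample B, sample D, sample G]
8. Guide goes back to the west ledge alone.  [the west ledge: sample C, sample H, sample J, sample N | the east ledge: sample B, sample D, sample G]
9. Guide goes to the east ledge with sample N.  [the west ledge: sample C, sample H, sample J | the east ledge: sample B, sample D, sample G, sample N]
10. Guide goes back to the west ledge alone.  [the west ledge: sample C, sample H, sample J | the east ledge: sample B, sample D, sample G, sample N]
11. Guide goes to the east ledge with sample H.  [the west ledge: sample C, sample J | the east ledge: sample B, sample D, sample G, sample H, sample N]
12. Guide goes back to the west ledge alone.  [the west ledge: sample C, sample J | the east ledge: sample B, sample D, sample G, sample H, sample N]
13. Guide goes to the east ledge with sample J.  [the west ledge: sample C | the east ledge: sample B, sample D, sample G, sample H, sample J, sample N]
14. Guide goes back to the west ledge alone.  [the west ledge: sample C | the east ledge: sample B, sample D, sample G, sample H, sample J, sample N]
15. Guide goes to the east ledge with sample C.  [the west ledge: — | the east ledge: sample B, sample C, sample D, sample G, sample H, sample J, sample N]

15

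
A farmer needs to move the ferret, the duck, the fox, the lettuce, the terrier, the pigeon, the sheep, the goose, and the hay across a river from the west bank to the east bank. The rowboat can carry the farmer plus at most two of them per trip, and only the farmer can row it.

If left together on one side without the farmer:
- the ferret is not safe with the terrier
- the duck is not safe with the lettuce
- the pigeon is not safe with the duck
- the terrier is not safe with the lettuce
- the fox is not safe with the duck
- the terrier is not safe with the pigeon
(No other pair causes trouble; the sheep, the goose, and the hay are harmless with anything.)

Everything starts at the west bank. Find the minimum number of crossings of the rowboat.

11

Counting alone: the farmer can take at most 2 across per trip to the east bank, so moving all 9 needs at least 5 loaded trips out, with a return between consecutive ones — at least 9 crossings.
The safety rule pushes this higher. Following every safe sequence of crossings, the most of the 9 that can be at the east bank as the rowboat arrives there on crossing 9 is 8 — never all 9.
So no plan with fewer than 11 crossings exists, and this one achieves 11:
1. Farmer goes to the east bank with the duck and the terrier.  [the west bank: the ferret, the fox, the goose, the hay, the lettuce, the pigeon, the sheep | the east bank: the duck, the terrier]
2. Farmer goes back to the west bank alone.  [the west bank: the ferret, the fox, the goose, the hay, the lettuce, the pigeon, the sheep | the east bank: the duck, the terrier]
3. Farmer goes to the east bank with the ferret.  [the west bank: the fox, the goose, the hay, the lettuce, the pigeon, the sheep | the east bank: the duck, the ferret, the terrier]
4. Farmer goes back to the west bank with the terrier.  [the west bank: the fox, the goose, the hay, the lettuce, the pigeon, the sheep, the terrier | the east bank: the duck, the ferret]
5. Farmer goes to the east bank with the lettuce and the pigeon.  [the west bank: the fox, the goose, the hay, the sheep, the terrier | the east bank: the duck, the ferret, the lettuce, the pigeon]
6. Farmer goes back to the west bank with the duck.  [the west bank: the duck, the fox, the goose, the hay, the sheep, the terrier | the east bank: the ferret, the lettuce, the pigeon]
7. Farmer goes to the east bank with the fox and the sheep.  [the west bank: the duck, the goose, the hay, the terrier | the east bank: the ferret, the fox, the lettuce, the pigeon, the sheep]
8. Farmer goes back to the west bank alone.  [the west bank: the duck, the goose, the hay, the terrier | the east bank: the ferret, the fox, the lettuce, the pigeon, the sheep]
9. Farmer goes to the east bank with the goose and the hay.  [the west bank: the duck, the terrier | the east bank: the ferret, the fox, the goose, the hay, the lettuce, the pigeon, the sheep]
10. Farmer goes back to the west bank alone.  [the west bank: the duck, the terrier | the east bank: the ferret, the fox, the goose, the hay, the lettuce, the pigeon, the sheep]
11. Farmer goes to the east bank with the duck and the terrier.  [the west bank: — | the east bank: the duck, the ferret, the fox, the goose, the hay, the lettuce, the pigeon, the sheep, the terrier]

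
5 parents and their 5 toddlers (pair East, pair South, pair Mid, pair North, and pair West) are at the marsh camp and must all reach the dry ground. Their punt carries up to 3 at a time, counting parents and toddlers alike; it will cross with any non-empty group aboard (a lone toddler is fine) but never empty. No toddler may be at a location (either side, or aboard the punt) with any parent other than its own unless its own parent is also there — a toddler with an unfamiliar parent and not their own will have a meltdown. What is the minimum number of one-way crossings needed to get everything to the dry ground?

Counting alone: each trip to the dry ground takes at most 3 across and each return brings at least 1 back, so after t trips out (and t−1 returns) at most 3t − (t−1) of the 10 are across; that first reaches 10 at t = 5, so at least 9 crossings are needed.
The safety rule pushes this higher. Following every safe sequence of crossings, the most of the 10 that can be at the dry ground as the punt arrives there on crossing 9 is 9 — never all 10.
So no plan with fewer than 11 crossings exists, and this one achieves 11:
1. parent East and toddler East cross → the dry ground.
2. parent East crosses ← the marsh camp.
3. toddler Mid, toddler North, and toddler South cross → the dry ground.
4. toddler East crosses ← the marsh camp.
5. parent Mid, parent North, and parent South cross → the dry ground.
6. parent South and toddler South cross ← the marsh camp.
7. parent East, parent South, and parent West cross → the dry ground.
8. toddler Mid crosses ← the marsh camp.
9. toddler East and toddler South cross → the dry ground.
10. toddler East crosses ← the marsh camp.
11. toddler East, toddler Mid, and toddler West cross → the dry ground.

11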